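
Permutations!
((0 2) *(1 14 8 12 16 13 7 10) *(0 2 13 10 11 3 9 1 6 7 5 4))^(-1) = (0 4 5 13)(1 9 3 11 7 6 10 16 12 8 14)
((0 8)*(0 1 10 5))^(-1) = (0 5 10 1 8) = ((0 8 1 10 5))^(-1)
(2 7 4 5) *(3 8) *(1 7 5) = [0, 7, 5, 8, 1, 2, 6, 4, 3] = (1 7 4)(2 5)(3 8)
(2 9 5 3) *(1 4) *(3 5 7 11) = (1 4)(2 9 7 11 3) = [0, 4, 9, 2, 1, 5, 6, 11, 8, 7, 10, 3]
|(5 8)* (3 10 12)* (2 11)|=6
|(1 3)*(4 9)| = 2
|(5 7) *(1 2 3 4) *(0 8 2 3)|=6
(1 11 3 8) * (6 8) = [0, 11, 2, 6, 4, 5, 8, 7, 1, 9, 10, 3] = (1 11 3 6 8)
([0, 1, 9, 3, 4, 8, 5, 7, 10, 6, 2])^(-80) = (2 8 6)(5 9 10)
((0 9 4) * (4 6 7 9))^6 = (9)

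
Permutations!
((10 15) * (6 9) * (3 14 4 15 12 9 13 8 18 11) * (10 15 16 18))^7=(3 14 4 16 18 11)(6 13 8 10 12 9)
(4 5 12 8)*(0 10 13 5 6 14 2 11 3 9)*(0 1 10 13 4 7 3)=[13, 10, 11, 9, 6, 12, 14, 3, 7, 1, 4, 0, 8, 5, 2]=(0 13 5 12 8 7 3 9 1 10 4 6 14 2 11)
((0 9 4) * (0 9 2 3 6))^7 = (0 6 3 2)(4 9)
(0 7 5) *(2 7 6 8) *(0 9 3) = (0 6 8 2 7 5 9 3) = [6, 1, 7, 0, 4, 9, 8, 5, 2, 3]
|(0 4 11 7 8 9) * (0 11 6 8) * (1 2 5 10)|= |(0 4 6 8 9 11 7)(1 2 5 10)|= 28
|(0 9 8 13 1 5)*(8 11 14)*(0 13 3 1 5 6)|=8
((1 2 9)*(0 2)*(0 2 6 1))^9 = ((0 6 1 2 9))^9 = (0 9 2 1 6)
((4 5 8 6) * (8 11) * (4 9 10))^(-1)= ((4 5 11 8 6 9 10))^(-1)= (4 10 9 6 8 11 5)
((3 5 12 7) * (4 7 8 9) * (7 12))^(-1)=((3 5 7)(4 12 8 9))^(-1)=(3 7 5)(4 9 8 12)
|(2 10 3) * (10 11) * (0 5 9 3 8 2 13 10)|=9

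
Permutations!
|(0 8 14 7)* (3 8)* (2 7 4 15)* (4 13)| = 9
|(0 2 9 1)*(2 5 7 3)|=|(0 5 7 3 2 9 1)|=7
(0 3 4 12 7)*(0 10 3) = (3 4 12 7 10) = [0, 1, 2, 4, 12, 5, 6, 10, 8, 9, 3, 11, 7]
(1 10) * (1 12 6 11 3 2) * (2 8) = (1 10 12 6 11 3 8 2) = [0, 10, 1, 8, 4, 5, 11, 7, 2, 9, 12, 3, 6]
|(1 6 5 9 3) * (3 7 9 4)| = 10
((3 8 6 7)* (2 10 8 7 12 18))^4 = ((2 10 8 6 12 18)(3 7))^4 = (2 12 8)(6 10 18)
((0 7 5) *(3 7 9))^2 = (0 3 5 9 7)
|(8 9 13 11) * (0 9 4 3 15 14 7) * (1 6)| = 10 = |(0 9 13 11 8 4 3 15 14 7)(1 6)|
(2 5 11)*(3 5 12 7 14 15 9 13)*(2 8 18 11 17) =(2 12 7 14 15 9 13 3 5 17)(8 18 11) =[0, 1, 12, 5, 4, 17, 6, 14, 18, 13, 10, 8, 7, 3, 15, 9, 16, 2, 11]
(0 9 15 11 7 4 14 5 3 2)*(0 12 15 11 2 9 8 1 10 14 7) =[8, 10, 12, 9, 7, 3, 6, 4, 1, 11, 14, 0, 15, 13, 5, 2] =(0 8 1 10 14 5 3 9 11)(2 12 15)(4 7)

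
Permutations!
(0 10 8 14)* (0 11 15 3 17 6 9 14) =(0 10 8)(3 17 6 9 14 11 15) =[10, 1, 2, 17, 4, 5, 9, 7, 0, 14, 8, 15, 12, 13, 11, 3, 16, 6]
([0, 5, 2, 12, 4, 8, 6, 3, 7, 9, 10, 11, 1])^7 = [0, 5, 2, 12, 4, 8, 6, 3, 7, 9, 10, 11, 1]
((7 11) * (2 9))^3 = (2 9)(7 11)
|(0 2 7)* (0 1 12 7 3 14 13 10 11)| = |(0 2 3 14 13 10 11)(1 12 7)| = 21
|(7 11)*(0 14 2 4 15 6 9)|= |(0 14 2 4 15 6 9)(7 11)|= 14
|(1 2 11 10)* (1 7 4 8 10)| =12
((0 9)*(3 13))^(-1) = ((0 9)(3 13))^(-1) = (0 9)(3 13)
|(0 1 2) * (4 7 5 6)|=12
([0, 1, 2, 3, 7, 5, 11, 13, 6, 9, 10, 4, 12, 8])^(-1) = (4 11 6 8 13 7)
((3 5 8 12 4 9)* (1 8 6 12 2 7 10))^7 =((1 8 2 7 10)(3 5 6 12 4 9))^7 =(1 2 10 8 7)(3 5 6 12 4 9)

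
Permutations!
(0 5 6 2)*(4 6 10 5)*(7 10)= (0 4 6 2)(5 7 10)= [4, 1, 0, 3, 6, 7, 2, 10, 8, 9, 5]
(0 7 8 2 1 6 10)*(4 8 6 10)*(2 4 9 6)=(0 7 2 1 10)(4 8)(6 9)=[7, 10, 1, 3, 8, 5, 9, 2, 4, 6, 0]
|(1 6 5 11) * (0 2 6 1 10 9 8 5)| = 15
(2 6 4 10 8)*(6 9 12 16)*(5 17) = (2 9 12 16 6 4 10 8)(5 17) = [0, 1, 9, 3, 10, 17, 4, 7, 2, 12, 8, 11, 16, 13, 14, 15, 6, 5]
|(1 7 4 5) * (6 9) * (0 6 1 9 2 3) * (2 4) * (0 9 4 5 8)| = 5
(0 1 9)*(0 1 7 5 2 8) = (0 7 5 2 8)(1 9) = [7, 9, 8, 3, 4, 2, 6, 5, 0, 1]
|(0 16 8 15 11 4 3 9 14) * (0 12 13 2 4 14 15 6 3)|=13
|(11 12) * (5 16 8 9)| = |(5 16 8 9)(11 12)| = 4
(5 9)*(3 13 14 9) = (3 13 14 9 5) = [0, 1, 2, 13, 4, 3, 6, 7, 8, 5, 10, 11, 12, 14, 9]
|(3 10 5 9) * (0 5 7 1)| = 7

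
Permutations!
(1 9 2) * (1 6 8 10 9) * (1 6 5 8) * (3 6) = [0, 3, 5, 6, 4, 8, 1, 7, 10, 2, 9] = (1 3 6)(2 5 8 10 9)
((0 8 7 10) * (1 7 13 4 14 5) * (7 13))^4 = (1 5 14 4 13)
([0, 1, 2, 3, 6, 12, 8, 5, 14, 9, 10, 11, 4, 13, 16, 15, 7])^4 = (4 16)(5 8)(6 7)(12 14)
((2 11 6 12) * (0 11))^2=(0 6 2 11 12)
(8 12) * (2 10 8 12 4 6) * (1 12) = (1 12)(2 10 8 4 6) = [0, 12, 10, 3, 6, 5, 2, 7, 4, 9, 8, 11, 1]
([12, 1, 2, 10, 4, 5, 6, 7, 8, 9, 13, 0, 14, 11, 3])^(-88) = (0 3 11 14 13 12 10)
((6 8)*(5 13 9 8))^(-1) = ((5 13 9 8 6))^(-1) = (5 6 8 9 13)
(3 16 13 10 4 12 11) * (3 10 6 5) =(3 16 13 6 5)(4 12 11 10) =[0, 1, 2, 16, 12, 3, 5, 7, 8, 9, 4, 10, 11, 6, 14, 15, 13]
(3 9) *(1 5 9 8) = (1 5 9 3 8) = [0, 5, 2, 8, 4, 9, 6, 7, 1, 3]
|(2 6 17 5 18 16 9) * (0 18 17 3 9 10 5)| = 12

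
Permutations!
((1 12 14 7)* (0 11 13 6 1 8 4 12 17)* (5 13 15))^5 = (0 6 15 17 13 11 1 5)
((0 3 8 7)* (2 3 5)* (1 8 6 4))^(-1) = (0 7 8 1 4 6 3 2 5)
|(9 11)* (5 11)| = |(5 11 9)| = 3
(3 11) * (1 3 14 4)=(1 3 11 14 4)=[0, 3, 2, 11, 1, 5, 6, 7, 8, 9, 10, 14, 12, 13, 4]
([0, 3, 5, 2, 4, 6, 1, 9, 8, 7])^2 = (9)(1 2 6 3 5)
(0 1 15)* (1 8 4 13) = [8, 15, 2, 3, 13, 5, 6, 7, 4, 9, 10, 11, 12, 1, 14, 0] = (0 8 4 13 1 15)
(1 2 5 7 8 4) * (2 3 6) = [0, 3, 5, 6, 1, 7, 2, 8, 4] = (1 3 6 2 5 7 8 4)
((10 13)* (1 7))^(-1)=(1 7)(10 13)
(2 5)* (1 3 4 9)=(1 3 4 9)(2 5)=[0, 3, 5, 4, 9, 2, 6, 7, 8, 1]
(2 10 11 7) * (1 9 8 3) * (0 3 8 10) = (0 3 1 9 10 11 7 2) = [3, 9, 0, 1, 4, 5, 6, 2, 8, 10, 11, 7]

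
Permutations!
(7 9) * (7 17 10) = (7 9 17 10) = [0, 1, 2, 3, 4, 5, 6, 9, 8, 17, 7, 11, 12, 13, 14, 15, 16, 10]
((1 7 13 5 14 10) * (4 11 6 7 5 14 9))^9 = (1 10 14 13 7 6 11 4 9 5)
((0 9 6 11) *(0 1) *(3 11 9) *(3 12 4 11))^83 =(0 11 12 1 4)(6 9)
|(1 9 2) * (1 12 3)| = 5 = |(1 9 2 12 3)|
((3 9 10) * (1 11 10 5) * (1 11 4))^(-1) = ((1 4)(3 9 5 11 10))^(-1) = (1 4)(3 10 11 5 9)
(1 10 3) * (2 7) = (1 10 3)(2 7) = [0, 10, 7, 1, 4, 5, 6, 2, 8, 9, 3]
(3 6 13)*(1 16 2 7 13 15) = (1 16 2 7 13 3 6 15) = [0, 16, 7, 6, 4, 5, 15, 13, 8, 9, 10, 11, 12, 3, 14, 1, 2]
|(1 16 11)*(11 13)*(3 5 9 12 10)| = 20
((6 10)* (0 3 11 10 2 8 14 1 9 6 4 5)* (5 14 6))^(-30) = ((0 3 11 10 4 14 1 9 5)(2 8 6))^(-30) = (0 1 10)(3 9 4)(5 14 11)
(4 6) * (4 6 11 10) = (4 11 10) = [0, 1, 2, 3, 11, 5, 6, 7, 8, 9, 4, 10]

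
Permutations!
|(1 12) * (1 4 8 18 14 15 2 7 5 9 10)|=12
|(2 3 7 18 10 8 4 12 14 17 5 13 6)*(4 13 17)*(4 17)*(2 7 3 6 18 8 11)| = 40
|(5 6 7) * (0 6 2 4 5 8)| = 12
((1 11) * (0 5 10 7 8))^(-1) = (0 8 7 10 5)(1 11)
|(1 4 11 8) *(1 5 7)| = 6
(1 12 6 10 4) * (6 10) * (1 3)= (1 12 10 4 3)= [0, 12, 2, 1, 3, 5, 6, 7, 8, 9, 4, 11, 10]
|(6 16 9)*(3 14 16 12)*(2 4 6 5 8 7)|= 11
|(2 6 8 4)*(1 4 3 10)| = |(1 4 2 6 8 3 10)| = 7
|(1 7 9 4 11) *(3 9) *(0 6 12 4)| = |(0 6 12 4 11 1 7 3 9)| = 9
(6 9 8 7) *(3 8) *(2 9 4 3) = (2 9)(3 8 7 6 4) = [0, 1, 9, 8, 3, 5, 4, 6, 7, 2]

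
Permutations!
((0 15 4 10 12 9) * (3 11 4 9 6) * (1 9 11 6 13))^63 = (15)(3 6)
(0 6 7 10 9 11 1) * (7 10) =(0 6 10 9 11 1) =[6, 0, 2, 3, 4, 5, 10, 7, 8, 11, 9, 1]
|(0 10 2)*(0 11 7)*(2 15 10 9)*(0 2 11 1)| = 6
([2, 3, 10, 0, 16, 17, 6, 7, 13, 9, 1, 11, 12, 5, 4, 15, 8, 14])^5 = (4 17 13 16 14 5 8)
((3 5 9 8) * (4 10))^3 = ((3 5 9 8)(4 10))^3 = (3 8 9 5)(4 10)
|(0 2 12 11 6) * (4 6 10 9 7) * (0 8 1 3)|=|(0 2 12 11 10 9 7 4 6 8 1 3)|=12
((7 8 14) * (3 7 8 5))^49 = (3 7 5)(8 14)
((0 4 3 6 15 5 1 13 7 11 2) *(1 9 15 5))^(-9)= (0 6 15 7)(1 11 4 5)(2 3 9 13)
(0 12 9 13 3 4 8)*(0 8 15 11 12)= (3 4 15 11 12 9 13)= [0, 1, 2, 4, 15, 5, 6, 7, 8, 13, 10, 12, 9, 3, 14, 11]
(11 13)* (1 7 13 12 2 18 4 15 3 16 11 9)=(1 7 13 9)(2 18 4 15 3 16 11 12)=[0, 7, 18, 16, 15, 5, 6, 13, 8, 1, 10, 12, 2, 9, 14, 3, 11, 17, 4]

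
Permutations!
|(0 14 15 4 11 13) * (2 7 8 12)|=12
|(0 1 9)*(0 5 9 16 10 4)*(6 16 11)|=14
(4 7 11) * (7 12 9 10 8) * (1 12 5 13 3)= (1 12 9 10 8 7 11 4 5 13 3)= [0, 12, 2, 1, 5, 13, 6, 11, 7, 10, 8, 4, 9, 3]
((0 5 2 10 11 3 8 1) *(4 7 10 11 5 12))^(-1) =(0 1 8 3 11 2 5 10 7 4 12)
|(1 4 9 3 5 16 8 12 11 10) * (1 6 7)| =12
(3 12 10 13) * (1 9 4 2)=(1 9 4 2)(3 12 10 13)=[0, 9, 1, 12, 2, 5, 6, 7, 8, 4, 13, 11, 10, 3]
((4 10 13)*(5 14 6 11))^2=((4 10 13)(5 14 6 11))^2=(4 13 10)(5 6)(11 14)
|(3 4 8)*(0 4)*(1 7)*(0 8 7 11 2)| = |(0 4 7 1 11 2)(3 8)| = 6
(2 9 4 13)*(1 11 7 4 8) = (1 11 7 4 13 2 9 8) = [0, 11, 9, 3, 13, 5, 6, 4, 1, 8, 10, 7, 12, 2]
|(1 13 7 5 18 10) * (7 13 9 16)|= 7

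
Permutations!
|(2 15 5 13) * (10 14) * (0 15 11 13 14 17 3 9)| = 24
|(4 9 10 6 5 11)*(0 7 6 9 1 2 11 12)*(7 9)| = 28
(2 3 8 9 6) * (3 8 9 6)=(2 8 6)(3 9)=[0, 1, 8, 9, 4, 5, 2, 7, 6, 3]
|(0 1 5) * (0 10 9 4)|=6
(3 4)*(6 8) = (3 4)(6 8) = [0, 1, 2, 4, 3, 5, 8, 7, 6]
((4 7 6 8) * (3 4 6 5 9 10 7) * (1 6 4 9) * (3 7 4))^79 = (1 7 10 3 6 5 4 9 8)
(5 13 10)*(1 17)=(1 17)(5 13 10)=[0, 17, 2, 3, 4, 13, 6, 7, 8, 9, 5, 11, 12, 10, 14, 15, 16, 1]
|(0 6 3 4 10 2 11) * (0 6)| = |(2 11 6 3 4 10)| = 6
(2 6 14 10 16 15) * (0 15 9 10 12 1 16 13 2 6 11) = [15, 16, 11, 3, 4, 5, 14, 7, 8, 10, 13, 0, 1, 2, 12, 6, 9] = (0 15 6 14 12 1 16 9 10 13 2 11)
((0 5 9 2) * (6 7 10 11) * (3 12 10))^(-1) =(0 2 9 5)(3 7 6 11 10 12)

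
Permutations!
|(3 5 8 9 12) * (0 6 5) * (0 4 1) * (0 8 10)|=12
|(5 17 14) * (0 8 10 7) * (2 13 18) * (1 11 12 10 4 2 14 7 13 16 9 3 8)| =|(0 1 11 12 10 13 18 14 5 17 7)(2 16 9 3 8 4)| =66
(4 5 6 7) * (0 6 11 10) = (0 6 7 4 5 11 10) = [6, 1, 2, 3, 5, 11, 7, 4, 8, 9, 0, 10]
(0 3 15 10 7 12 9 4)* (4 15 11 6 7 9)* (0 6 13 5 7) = (0 3 11 13 5 7 12 4 6)(9 15 10) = [3, 1, 2, 11, 6, 7, 0, 12, 8, 15, 9, 13, 4, 5, 14, 10]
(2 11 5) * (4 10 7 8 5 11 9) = (11)(2 9 4 10 7 8 5) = [0, 1, 9, 3, 10, 2, 6, 8, 5, 4, 7, 11]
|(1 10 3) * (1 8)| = 4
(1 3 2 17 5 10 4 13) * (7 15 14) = (1 3 2 17 5 10 4 13)(7 15 14) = [0, 3, 17, 2, 13, 10, 6, 15, 8, 9, 4, 11, 12, 1, 7, 14, 16, 5]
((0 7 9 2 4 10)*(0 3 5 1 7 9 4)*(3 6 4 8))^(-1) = ((0 9 2)(1 7 8 3 5)(4 10 6))^(-1) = (0 2 9)(1 5 3 8 7)(4 6 10)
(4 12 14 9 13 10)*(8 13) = [0, 1, 2, 3, 12, 5, 6, 7, 13, 8, 4, 11, 14, 10, 9] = (4 12 14 9 8 13 10)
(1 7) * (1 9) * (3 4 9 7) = (1 3 4 9) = [0, 3, 2, 4, 9, 5, 6, 7, 8, 1]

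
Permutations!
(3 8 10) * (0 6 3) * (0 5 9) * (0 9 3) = [6, 1, 2, 8, 4, 3, 0, 7, 10, 9, 5] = (0 6)(3 8 10 5)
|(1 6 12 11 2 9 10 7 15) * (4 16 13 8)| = |(1 6 12 11 2 9 10 7 15)(4 16 13 8)| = 36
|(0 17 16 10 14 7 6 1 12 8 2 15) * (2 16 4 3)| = 24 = |(0 17 4 3 2 15)(1 12 8 16 10 14 7 6)|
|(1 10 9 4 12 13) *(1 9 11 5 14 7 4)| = |(1 10 11 5 14 7 4 12 13 9)| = 10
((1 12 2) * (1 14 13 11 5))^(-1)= ((1 12 2 14 13 11 5))^(-1)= (1 5 11 13 14 2 12)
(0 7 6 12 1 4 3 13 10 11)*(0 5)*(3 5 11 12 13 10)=(0 7 6 13 3 10 12 1 4 5)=[7, 4, 2, 10, 5, 0, 13, 6, 8, 9, 12, 11, 1, 3]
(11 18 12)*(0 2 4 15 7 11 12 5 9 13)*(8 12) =(0 2 4 15 7 11 18 5 9 13)(8 12) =[2, 1, 4, 3, 15, 9, 6, 11, 12, 13, 10, 18, 8, 0, 14, 7, 16, 17, 5]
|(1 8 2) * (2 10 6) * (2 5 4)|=7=|(1 8 10 6 5 4 2)|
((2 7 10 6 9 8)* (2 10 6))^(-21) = (2 9)(6 10)(7 8)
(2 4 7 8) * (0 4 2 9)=(0 4 7 8 9)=[4, 1, 2, 3, 7, 5, 6, 8, 9, 0]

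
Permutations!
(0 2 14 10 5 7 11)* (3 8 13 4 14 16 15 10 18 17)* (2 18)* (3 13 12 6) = (0 18 17 13 4 14 2 16 15 10 5 7 11)(3 8 12 6) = [18, 1, 16, 8, 14, 7, 3, 11, 12, 9, 5, 0, 6, 4, 2, 10, 15, 13, 17]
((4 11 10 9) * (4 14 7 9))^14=(4 10 11)(7 14 9)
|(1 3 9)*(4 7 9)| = |(1 3 4 7 9)| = 5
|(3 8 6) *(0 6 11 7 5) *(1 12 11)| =9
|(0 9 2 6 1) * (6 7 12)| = 7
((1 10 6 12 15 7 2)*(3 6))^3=(1 6 7 10 12 2 3 15)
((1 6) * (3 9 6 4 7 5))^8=(1 4 7 5 3 9 6)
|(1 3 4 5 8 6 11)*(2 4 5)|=|(1 3 5 8 6 11)(2 4)|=6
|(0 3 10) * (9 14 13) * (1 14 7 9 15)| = |(0 3 10)(1 14 13 15)(7 9)| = 12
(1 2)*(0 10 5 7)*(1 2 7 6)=(0 10 5 6 1 7)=[10, 7, 2, 3, 4, 6, 1, 0, 8, 9, 5]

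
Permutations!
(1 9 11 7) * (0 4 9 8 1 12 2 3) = (0 4 9 11 7 12 2 3)(1 8) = [4, 8, 3, 0, 9, 5, 6, 12, 1, 11, 10, 7, 2]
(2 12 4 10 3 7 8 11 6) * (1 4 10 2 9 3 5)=(1 4 2 12 10 5)(3 7 8 11 6 9)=[0, 4, 12, 7, 2, 1, 9, 8, 11, 3, 5, 6, 10]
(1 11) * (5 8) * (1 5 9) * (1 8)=(1 11 5)(8 9)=[0, 11, 2, 3, 4, 1, 6, 7, 9, 8, 10, 5]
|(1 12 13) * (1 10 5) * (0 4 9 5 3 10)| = 14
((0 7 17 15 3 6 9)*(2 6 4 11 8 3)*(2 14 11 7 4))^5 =(0 14 6 17 3 4 11 9 15 2 7 8)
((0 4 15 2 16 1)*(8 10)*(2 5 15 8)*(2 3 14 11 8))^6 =((0 4 2 16 1)(3 14 11 8 10)(5 15))^6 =(0 4 2 16 1)(3 14 11 8 10)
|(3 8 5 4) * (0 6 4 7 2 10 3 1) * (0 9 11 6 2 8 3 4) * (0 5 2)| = 10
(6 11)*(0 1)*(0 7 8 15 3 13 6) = (0 1 7 8 15 3 13 6 11) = [1, 7, 2, 13, 4, 5, 11, 8, 15, 9, 10, 0, 12, 6, 14, 3]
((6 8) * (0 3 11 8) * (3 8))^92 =(11)(0 6 8)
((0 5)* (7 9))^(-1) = (0 5)(7 9)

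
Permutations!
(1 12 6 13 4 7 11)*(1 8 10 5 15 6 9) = (1 12 9)(4 7 11 8 10 5 15 6 13) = [0, 12, 2, 3, 7, 15, 13, 11, 10, 1, 5, 8, 9, 4, 14, 6]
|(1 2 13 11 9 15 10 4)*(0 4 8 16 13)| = 28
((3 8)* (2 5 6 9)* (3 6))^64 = (2 6 3)(5 9 8)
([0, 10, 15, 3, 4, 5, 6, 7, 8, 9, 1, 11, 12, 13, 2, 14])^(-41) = [0, 10, 15, 3, 4, 5, 6, 7, 8, 9, 1, 11, 12, 13, 2, 14]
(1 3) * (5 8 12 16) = (1 3)(5 8 12 16) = [0, 3, 2, 1, 4, 8, 6, 7, 12, 9, 10, 11, 16, 13, 14, 15, 5]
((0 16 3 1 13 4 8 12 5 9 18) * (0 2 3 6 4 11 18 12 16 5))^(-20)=((0 5 9 12)(1 13 11 18 2 3)(4 8 16 6))^(-20)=(1 2 11)(3 18 13)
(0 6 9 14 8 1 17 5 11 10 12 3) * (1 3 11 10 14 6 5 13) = [5, 17, 2, 0, 4, 10, 9, 7, 3, 6, 12, 14, 11, 1, 8, 15, 16, 13] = (0 5 10 12 11 14 8 3)(1 17 13)(6 9)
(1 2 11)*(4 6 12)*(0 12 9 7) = (0 12 4 6 9 7)(1 2 11) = [12, 2, 11, 3, 6, 5, 9, 0, 8, 7, 10, 1, 4]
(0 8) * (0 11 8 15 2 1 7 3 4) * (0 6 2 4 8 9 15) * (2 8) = (1 7 3 2)(4 6 8 11 9 15) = [0, 7, 1, 2, 6, 5, 8, 3, 11, 15, 10, 9, 12, 13, 14, 4]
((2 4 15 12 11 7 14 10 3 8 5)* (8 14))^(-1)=(2 5 8 7 11 12 15 4)(3 10 14)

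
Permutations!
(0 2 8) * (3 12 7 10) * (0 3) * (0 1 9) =(0 2 8 3 12 7 10 1 9) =[2, 9, 8, 12, 4, 5, 6, 10, 3, 0, 1, 11, 7]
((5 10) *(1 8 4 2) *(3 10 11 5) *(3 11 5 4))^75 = ((1 8 3 10 11 4 2))^75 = (1 4 10 8 2 11 3)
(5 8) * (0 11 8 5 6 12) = (0 11 8 6 12) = [11, 1, 2, 3, 4, 5, 12, 7, 6, 9, 10, 8, 0]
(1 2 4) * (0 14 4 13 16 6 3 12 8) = [14, 2, 13, 12, 1, 5, 3, 7, 0, 9, 10, 11, 8, 16, 4, 15, 6] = (0 14 4 1 2 13 16 6 3 12 8)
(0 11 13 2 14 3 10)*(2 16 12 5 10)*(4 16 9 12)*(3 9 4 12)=(0 11 13 4 16 12 5 10)(2 14 9 3)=[11, 1, 14, 2, 16, 10, 6, 7, 8, 3, 0, 13, 5, 4, 9, 15, 12]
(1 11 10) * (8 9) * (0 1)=(0 1 11 10)(8 9)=[1, 11, 2, 3, 4, 5, 6, 7, 9, 8, 0, 10]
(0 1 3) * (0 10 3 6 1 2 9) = (0 2 9)(1 6)(3 10) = [2, 6, 9, 10, 4, 5, 1, 7, 8, 0, 3]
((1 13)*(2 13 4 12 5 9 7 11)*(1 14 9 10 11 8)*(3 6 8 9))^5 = ((1 4 12 5 10 11 2 13 14 3 6 8)(7 9))^5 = (1 11 6 5 14 4 2 8 10 3 12 13)(7 9)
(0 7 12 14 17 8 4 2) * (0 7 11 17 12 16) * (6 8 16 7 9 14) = (0 11 17 16)(2 9 14 12 6 8 4) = [11, 1, 9, 3, 2, 5, 8, 7, 4, 14, 10, 17, 6, 13, 12, 15, 0, 16]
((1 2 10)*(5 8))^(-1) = ((1 2 10)(5 8))^(-1) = (1 10 2)(5 8)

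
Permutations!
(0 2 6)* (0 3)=(0 2 6 3)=[2, 1, 6, 0, 4, 5, 3]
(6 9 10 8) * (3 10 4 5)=(3 10 8 6 9 4 5)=[0, 1, 2, 10, 5, 3, 9, 7, 6, 4, 8]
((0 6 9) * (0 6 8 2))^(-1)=(0 2 8)(6 9)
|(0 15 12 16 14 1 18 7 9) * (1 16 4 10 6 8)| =22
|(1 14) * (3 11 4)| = |(1 14)(3 11 4)| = 6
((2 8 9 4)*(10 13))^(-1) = ((2 8 9 4)(10 13))^(-1) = (2 4 9 8)(10 13)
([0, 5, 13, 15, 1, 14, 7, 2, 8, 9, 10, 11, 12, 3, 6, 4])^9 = [0, 4, 7, 13, 15, 1, 14, 6, 8, 9, 10, 11, 12, 2, 5, 3]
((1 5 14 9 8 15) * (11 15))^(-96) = (1 14 8 15 5 9 11)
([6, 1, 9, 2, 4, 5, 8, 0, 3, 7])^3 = (0 3 7 8 9 6 2)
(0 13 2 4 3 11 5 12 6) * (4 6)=(0 13 2 6)(3 11 5 12 4)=[13, 1, 6, 11, 3, 12, 0, 7, 8, 9, 10, 5, 4, 2]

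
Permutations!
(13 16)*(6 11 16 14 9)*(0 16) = [16, 1, 2, 3, 4, 5, 11, 7, 8, 6, 10, 0, 12, 14, 9, 15, 13] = (0 16 13 14 9 6 11)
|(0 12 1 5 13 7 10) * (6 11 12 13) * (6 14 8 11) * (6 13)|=|(0 6 13 7 10)(1 5 14 8 11 12)|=30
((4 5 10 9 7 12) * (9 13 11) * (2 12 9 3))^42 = (2 4 10 11)(3 12 5 13)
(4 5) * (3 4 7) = (3 4 5 7) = [0, 1, 2, 4, 5, 7, 6, 3]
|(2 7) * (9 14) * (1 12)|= |(1 12)(2 7)(9 14)|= 2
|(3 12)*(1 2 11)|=6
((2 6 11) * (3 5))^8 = (2 11 6)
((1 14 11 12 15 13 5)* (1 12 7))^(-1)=((1 14 11 7)(5 12 15 13))^(-1)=(1 7 11 14)(5 13 15 12)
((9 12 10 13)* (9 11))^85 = (13)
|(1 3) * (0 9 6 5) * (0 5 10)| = 4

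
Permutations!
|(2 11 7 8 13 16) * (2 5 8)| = 12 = |(2 11 7)(5 8 13 16)|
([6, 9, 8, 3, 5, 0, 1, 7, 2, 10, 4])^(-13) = (0 6 1 9 10 4 5)(2 8)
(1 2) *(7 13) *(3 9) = (1 2)(3 9)(7 13) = [0, 2, 1, 9, 4, 5, 6, 13, 8, 3, 10, 11, 12, 7]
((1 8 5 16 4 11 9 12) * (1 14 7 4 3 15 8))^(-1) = ((3 15 8 5 16)(4 11 9 12 14 7))^(-1) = (3 16 5 8 15)(4 7 14 12 9 11)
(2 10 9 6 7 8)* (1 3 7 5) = (1 3 7 8 2 10 9 6 5) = [0, 3, 10, 7, 4, 1, 5, 8, 2, 6, 9]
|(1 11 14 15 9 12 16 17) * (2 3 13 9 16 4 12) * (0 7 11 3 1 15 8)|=|(0 7 11 14 8)(1 3 13 9 2)(4 12)(15 16 17)|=30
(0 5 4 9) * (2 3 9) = (0 5 4 2 3 9) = [5, 1, 3, 9, 2, 4, 6, 7, 8, 0]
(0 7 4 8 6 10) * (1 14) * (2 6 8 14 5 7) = (0 2 6 10)(1 5 7 4 14) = [2, 5, 6, 3, 14, 7, 10, 4, 8, 9, 0, 11, 12, 13, 1]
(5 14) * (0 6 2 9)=(0 6 2 9)(5 14)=[6, 1, 9, 3, 4, 14, 2, 7, 8, 0, 10, 11, 12, 13, 5]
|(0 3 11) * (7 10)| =|(0 3 11)(7 10)| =6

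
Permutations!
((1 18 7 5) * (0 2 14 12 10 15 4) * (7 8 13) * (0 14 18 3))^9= (18)(4 15 10 12 14)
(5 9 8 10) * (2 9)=(2 9 8 10 5)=[0, 1, 9, 3, 4, 2, 6, 7, 10, 8, 5]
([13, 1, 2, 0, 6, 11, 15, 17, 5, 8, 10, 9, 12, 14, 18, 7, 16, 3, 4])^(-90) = (18)(5 9)(8 11)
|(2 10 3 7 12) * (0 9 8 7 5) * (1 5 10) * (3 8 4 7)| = |(0 9 4 7 12 2 1 5)(3 10 8)| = 24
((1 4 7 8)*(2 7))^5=(8)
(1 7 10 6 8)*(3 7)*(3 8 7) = (1 8)(6 7 10) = [0, 8, 2, 3, 4, 5, 7, 10, 1, 9, 6]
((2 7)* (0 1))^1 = ((0 1)(2 7))^1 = (0 1)(2 7)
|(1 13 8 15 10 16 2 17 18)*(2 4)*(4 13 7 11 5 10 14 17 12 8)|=15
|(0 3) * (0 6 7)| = 4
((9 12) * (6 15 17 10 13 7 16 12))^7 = ((6 15 17 10 13 7 16 12 9))^7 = (6 12 7 10 15 9 16 13 17)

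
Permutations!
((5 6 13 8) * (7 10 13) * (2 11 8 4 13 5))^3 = ((2 11 8)(4 13)(5 6 7 10))^3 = (4 13)(5 10 7 6)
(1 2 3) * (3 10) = (1 2 10 3) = [0, 2, 10, 1, 4, 5, 6, 7, 8, 9, 3]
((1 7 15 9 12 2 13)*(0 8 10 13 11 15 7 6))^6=(2 11 15 9 12)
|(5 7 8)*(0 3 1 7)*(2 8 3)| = 12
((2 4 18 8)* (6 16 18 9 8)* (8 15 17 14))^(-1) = (2 8 14 17 15 9 4)(6 18 16)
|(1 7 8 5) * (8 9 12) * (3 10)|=|(1 7 9 12 8 5)(3 10)|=6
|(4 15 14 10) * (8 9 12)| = |(4 15 14 10)(8 9 12)| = 12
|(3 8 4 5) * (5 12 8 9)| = |(3 9 5)(4 12 8)| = 3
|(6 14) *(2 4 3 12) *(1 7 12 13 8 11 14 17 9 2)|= |(1 7 12)(2 4 3 13 8 11 14 6 17 9)|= 30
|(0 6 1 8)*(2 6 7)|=6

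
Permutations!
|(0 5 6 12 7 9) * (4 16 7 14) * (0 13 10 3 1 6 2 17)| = 44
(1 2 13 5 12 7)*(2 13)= (1 13 5 12 7)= [0, 13, 2, 3, 4, 12, 6, 1, 8, 9, 10, 11, 7, 5]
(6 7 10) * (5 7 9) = (5 7 10 6 9) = [0, 1, 2, 3, 4, 7, 9, 10, 8, 5, 6]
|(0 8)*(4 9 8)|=|(0 4 9 8)|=4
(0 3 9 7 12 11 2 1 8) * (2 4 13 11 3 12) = (0 12 3 9 7 2 1 8)(4 13 11) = [12, 8, 1, 9, 13, 5, 6, 2, 0, 7, 10, 4, 3, 11]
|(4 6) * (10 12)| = |(4 6)(10 12)| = 2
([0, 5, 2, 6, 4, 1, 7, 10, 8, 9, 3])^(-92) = (10)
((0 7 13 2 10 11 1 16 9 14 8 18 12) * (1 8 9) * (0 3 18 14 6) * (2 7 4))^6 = (18)(0 14 10)(2 6 8)(4 9 11)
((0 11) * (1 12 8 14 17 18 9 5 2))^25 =(0 11)(1 5 18 14 12 2 9 17 8)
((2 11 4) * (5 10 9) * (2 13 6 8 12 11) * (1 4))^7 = ((1 4 13 6 8 12 11)(5 10 9))^7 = (13)(5 10 9)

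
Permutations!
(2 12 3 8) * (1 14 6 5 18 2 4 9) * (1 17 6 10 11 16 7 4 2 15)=[0, 14, 12, 8, 9, 18, 5, 4, 2, 17, 11, 16, 3, 13, 10, 1, 7, 6, 15]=(1 14 10 11 16 7 4 9 17 6 5 18 15)(2 12 3 8)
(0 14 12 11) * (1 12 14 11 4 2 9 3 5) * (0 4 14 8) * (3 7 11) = (0 3 5 1 12 14 8)(2 9 7 11 4) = [3, 12, 9, 5, 2, 1, 6, 11, 0, 7, 10, 4, 14, 13, 8]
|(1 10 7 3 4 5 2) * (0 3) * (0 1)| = 15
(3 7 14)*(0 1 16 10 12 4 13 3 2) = (0 1 16 10 12 4 13 3 7 14 2) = [1, 16, 0, 7, 13, 5, 6, 14, 8, 9, 12, 11, 4, 3, 2, 15, 10]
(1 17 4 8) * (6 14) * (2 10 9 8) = (1 17 4 2 10 9 8)(6 14) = [0, 17, 10, 3, 2, 5, 14, 7, 1, 8, 9, 11, 12, 13, 6, 15, 16, 4]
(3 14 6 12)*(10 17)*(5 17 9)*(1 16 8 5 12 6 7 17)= (1 16 8 5)(3 14 7 17 10 9 12)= [0, 16, 2, 14, 4, 1, 6, 17, 5, 12, 9, 11, 3, 13, 7, 15, 8, 10]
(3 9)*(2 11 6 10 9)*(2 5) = [0, 1, 11, 5, 4, 2, 10, 7, 8, 3, 9, 6] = (2 11 6 10 9 3 5)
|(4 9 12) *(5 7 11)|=|(4 9 12)(5 7 11)|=3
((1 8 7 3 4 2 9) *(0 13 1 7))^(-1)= ((0 13 1 8)(2 9 7 3 4))^(-1)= (0 8 1 13)(2 4 3 7 9)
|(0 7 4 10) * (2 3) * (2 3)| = 4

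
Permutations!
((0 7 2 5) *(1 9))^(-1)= (0 5 2 7)(1 9)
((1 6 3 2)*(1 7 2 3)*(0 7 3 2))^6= (7)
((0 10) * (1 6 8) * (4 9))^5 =((0 10)(1 6 8)(4 9))^5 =(0 10)(1 8 6)(4 9)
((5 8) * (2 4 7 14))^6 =((2 4 7 14)(5 8))^6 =(2 7)(4 14)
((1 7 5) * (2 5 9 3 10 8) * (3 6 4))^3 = ((1 7 9 6 4 3 10 8 2 5))^3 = (1 6 10 5 9 3 2 7 4 8)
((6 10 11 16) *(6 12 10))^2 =(10 16)(11 12)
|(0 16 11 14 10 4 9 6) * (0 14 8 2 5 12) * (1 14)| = |(0 16 11 8 2 5 12)(1 14 10 4 9 6)| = 42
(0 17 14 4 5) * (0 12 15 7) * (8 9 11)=(0 17 14 4 5 12 15 7)(8 9 11)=[17, 1, 2, 3, 5, 12, 6, 0, 9, 11, 10, 8, 15, 13, 4, 7, 16, 14]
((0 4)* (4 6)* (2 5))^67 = ((0 6 4)(2 5))^67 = (0 6 4)(2 5)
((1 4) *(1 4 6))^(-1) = ((1 6))^(-1) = (1 6)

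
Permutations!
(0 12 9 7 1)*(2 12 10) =(0 10 2 12 9 7 1) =[10, 0, 12, 3, 4, 5, 6, 1, 8, 7, 2, 11, 9]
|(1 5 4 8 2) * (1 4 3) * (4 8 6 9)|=6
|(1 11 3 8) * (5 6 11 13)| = 7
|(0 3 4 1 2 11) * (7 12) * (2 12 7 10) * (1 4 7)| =8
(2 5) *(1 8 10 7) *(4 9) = [0, 8, 5, 3, 9, 2, 6, 1, 10, 4, 7] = (1 8 10 7)(2 5)(4 9)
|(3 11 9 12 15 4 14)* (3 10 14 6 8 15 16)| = 20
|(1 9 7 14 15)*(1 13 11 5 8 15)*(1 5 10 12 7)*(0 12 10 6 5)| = |(0 12 7 14)(1 9)(5 8 15 13 11 6)| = 12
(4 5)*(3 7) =[0, 1, 2, 7, 5, 4, 6, 3] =(3 7)(4 5)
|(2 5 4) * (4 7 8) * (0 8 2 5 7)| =4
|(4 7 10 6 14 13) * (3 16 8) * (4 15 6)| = 12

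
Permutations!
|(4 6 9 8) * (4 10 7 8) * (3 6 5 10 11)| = 9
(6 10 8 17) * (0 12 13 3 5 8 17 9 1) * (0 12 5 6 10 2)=(0 5 8 9 1 12 13 3 6 2)(10 17)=[5, 12, 0, 6, 4, 8, 2, 7, 9, 1, 17, 11, 13, 3, 14, 15, 16, 10]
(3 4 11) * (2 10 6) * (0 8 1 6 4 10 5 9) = [8, 6, 5, 10, 11, 9, 2, 7, 1, 0, 4, 3] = (0 8 1 6 2 5 9)(3 10 4 11)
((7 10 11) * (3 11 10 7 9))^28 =(3 11 9)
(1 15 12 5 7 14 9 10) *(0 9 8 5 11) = [9, 15, 2, 3, 4, 7, 6, 14, 5, 10, 1, 0, 11, 13, 8, 12] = (0 9 10 1 15 12 11)(5 7 14 8)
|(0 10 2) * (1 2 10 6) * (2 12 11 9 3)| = |(0 6 1 12 11 9 3 2)| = 8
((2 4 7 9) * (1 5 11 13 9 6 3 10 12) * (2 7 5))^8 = ((1 2 4 5 11 13 9 7 6 3 10 12))^8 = (1 6 11)(2 3 13)(4 10 9)(5 12 7)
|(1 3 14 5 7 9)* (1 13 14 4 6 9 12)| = 10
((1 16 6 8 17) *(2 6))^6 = (17)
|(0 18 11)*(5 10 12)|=3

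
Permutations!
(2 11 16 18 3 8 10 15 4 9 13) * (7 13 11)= [0, 1, 7, 8, 9, 5, 6, 13, 10, 11, 15, 16, 12, 2, 14, 4, 18, 17, 3]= (2 7 13)(3 8 10 15 4 9 11 16 18)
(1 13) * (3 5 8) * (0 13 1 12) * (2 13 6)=[6, 1, 13, 5, 4, 8, 2, 7, 3, 9, 10, 11, 0, 12]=(0 6 2 13 12)(3 5 8)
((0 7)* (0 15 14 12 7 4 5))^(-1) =(0 5 4)(7 12 14 15)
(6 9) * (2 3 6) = (2 3 6 9) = [0, 1, 3, 6, 4, 5, 9, 7, 8, 2]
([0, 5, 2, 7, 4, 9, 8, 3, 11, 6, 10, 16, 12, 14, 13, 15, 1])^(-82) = (1 9 8 16 5 6 11)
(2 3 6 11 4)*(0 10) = (0 10)(2 3 6 11 4) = [10, 1, 3, 6, 2, 5, 11, 7, 8, 9, 0, 4]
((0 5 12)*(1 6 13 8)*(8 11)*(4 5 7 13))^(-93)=(0 4 8 7 5 1 13 12 6 11)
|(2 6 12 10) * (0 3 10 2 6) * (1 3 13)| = |(0 13 1 3 10 6 12 2)| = 8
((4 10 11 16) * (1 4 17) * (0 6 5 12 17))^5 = ((0 6 5 12 17 1 4 10 11 16))^5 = (0 1)(4 6)(5 10)(11 12)(16 17)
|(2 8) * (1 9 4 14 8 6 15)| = 8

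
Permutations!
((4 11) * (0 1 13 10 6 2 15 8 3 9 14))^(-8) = ((0 1 13 10 6 2 15 8 3 9 14)(4 11))^(-8) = (0 10 15 9 1 6 8 14 13 2 3)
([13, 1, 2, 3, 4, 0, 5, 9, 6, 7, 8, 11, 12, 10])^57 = [8, 1, 2, 3, 4, 10, 13, 9, 0, 7, 5, 11, 12, 6]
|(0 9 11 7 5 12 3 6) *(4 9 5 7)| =15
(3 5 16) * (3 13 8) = (3 5 16 13 8) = [0, 1, 2, 5, 4, 16, 6, 7, 3, 9, 10, 11, 12, 8, 14, 15, 13]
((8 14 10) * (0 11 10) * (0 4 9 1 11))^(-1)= ((1 11 10 8 14 4 9))^(-1)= (1 9 4 14 8 10 11)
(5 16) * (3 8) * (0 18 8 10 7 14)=[18, 1, 2, 10, 4, 16, 6, 14, 3, 9, 7, 11, 12, 13, 0, 15, 5, 17, 8]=(0 18 8 3 10 7 14)(5 16)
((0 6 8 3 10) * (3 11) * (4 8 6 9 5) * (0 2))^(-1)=((0 9 5 4 8 11 3 10 2))^(-1)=(0 2 10 3 11 8 4 5 9)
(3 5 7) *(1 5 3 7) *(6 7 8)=(1 5)(6 7 8)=[0, 5, 2, 3, 4, 1, 7, 8, 6]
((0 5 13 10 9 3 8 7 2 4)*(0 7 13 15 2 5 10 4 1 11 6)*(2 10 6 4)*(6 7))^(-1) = ((0 7 5 15 10 9 3 8 13 2 1 11 4 6))^(-1) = (0 6 4 11 1 2 13 8 3 9 10 15 5 7)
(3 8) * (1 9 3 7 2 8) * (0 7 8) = (0 7 2)(1 9 3) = [7, 9, 0, 1, 4, 5, 6, 2, 8, 3]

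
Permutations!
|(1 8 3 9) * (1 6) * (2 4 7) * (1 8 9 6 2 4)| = |(1 9 2)(3 6 8)(4 7)| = 6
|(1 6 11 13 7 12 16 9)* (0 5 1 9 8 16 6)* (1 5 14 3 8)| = |(0 14 3 8 16 1)(6 11 13 7 12)| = 30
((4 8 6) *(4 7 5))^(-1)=((4 8 6 7 5))^(-1)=(4 5 7 6 8)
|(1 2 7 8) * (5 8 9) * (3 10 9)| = 8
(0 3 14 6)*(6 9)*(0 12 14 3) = (6 12 14 9) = [0, 1, 2, 3, 4, 5, 12, 7, 8, 6, 10, 11, 14, 13, 9]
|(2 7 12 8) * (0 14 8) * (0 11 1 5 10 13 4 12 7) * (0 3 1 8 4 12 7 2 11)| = 22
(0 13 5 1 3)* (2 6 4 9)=(0 13 5 1 3)(2 6 4 9)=[13, 3, 6, 0, 9, 1, 4, 7, 8, 2, 10, 11, 12, 5]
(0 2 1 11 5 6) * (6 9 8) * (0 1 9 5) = (0 2 9 8 6 1 11) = [2, 11, 9, 3, 4, 5, 1, 7, 6, 8, 10, 0]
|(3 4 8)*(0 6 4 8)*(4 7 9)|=|(0 6 7 9 4)(3 8)|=10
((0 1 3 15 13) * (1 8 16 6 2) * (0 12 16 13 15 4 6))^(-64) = ((0 8 13 12 16)(1 3 4 6 2))^(-64) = (0 8 13 12 16)(1 3 4 6 2)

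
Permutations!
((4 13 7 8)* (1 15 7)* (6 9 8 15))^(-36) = ((1 6 9 8 4 13)(7 15))^(-36) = (15)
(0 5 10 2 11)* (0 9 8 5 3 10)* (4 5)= (0 3 10 2 11 9 8 4 5)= [3, 1, 11, 10, 5, 0, 6, 7, 4, 8, 2, 9]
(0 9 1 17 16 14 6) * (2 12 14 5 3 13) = (0 9 1 17 16 5 3 13 2 12 14 6) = [9, 17, 12, 13, 4, 3, 0, 7, 8, 1, 10, 11, 14, 2, 6, 15, 5, 16]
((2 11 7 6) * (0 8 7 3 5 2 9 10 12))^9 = (0 7 9 12 8 6 10)(2 11 3 5)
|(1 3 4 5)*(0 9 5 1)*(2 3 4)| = |(0 9 5)(1 4)(2 3)| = 6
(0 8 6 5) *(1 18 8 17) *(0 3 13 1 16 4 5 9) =[17, 18, 2, 13, 5, 3, 9, 7, 6, 0, 10, 11, 12, 1, 14, 15, 4, 16, 8] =(0 17 16 4 5 3 13 1 18 8 6 9)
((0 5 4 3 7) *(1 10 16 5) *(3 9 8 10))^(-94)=(0 3)(1 7)(4 8 16)(5 9 10)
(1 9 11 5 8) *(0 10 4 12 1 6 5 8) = (0 10 4 12 1 9 11 8 6 5) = [10, 9, 2, 3, 12, 0, 5, 7, 6, 11, 4, 8, 1]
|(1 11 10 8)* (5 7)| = 4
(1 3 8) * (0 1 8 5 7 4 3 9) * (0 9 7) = [1, 7, 2, 5, 3, 0, 6, 4, 8, 9] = (9)(0 1 7 4 3 5)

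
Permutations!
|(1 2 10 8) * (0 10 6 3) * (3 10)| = |(0 3)(1 2 6 10 8)| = 10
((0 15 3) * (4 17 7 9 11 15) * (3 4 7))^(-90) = ((0 7 9 11 15 4 17 3))^(-90) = (0 17 15 9)(3 4 11 7)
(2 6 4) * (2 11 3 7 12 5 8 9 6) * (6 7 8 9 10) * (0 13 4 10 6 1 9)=[13, 9, 2, 8, 11, 0, 10, 12, 6, 7, 1, 3, 5, 4]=(0 13 4 11 3 8 6 10 1 9 7 12 5)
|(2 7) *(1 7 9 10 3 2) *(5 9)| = 10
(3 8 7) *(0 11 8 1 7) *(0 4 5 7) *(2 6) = [11, 0, 6, 1, 5, 7, 2, 3, 4, 9, 10, 8] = (0 11 8 4 5 7 3 1)(2 6)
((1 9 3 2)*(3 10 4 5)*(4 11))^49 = ((1 9 10 11 4 5 3 2))^49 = (1 9 10 11 4 5 3 2)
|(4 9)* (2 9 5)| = 4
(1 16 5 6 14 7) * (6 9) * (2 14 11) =(1 16 5 9 6 11 2 14 7) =[0, 16, 14, 3, 4, 9, 11, 1, 8, 6, 10, 2, 12, 13, 7, 15, 5]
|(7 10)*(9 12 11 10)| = |(7 9 12 11 10)| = 5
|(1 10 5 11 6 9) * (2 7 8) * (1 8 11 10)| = |(2 7 11 6 9 8)(5 10)| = 6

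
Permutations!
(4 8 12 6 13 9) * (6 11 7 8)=(4 6 13 9)(7 8 12 11)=[0, 1, 2, 3, 6, 5, 13, 8, 12, 4, 10, 7, 11, 9]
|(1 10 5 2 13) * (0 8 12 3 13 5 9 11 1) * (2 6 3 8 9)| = |(0 9 11 1 10 2 5 6 3 13)(8 12)| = 10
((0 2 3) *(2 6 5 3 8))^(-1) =(0 3 5 6)(2 8)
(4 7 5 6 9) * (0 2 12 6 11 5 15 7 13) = [2, 1, 12, 3, 13, 11, 9, 15, 8, 4, 10, 5, 6, 0, 14, 7] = (0 2 12 6 9 4 13)(5 11)(7 15)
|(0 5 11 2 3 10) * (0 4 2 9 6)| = |(0 5 11 9 6)(2 3 10 4)| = 20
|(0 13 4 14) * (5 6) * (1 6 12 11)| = 20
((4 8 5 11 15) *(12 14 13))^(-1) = ((4 8 5 11 15)(12 14 13))^(-1) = (4 15 11 5 8)(12 13 14)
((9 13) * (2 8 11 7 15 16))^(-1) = (2 16 15 7 11 8)(9 13)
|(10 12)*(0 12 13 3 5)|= |(0 12 10 13 3 5)|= 6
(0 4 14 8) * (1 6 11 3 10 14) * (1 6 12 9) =[4, 12, 2, 10, 6, 5, 11, 7, 0, 1, 14, 3, 9, 13, 8] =(0 4 6 11 3 10 14 8)(1 12 9)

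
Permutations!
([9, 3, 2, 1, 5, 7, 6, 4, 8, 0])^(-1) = (0 9)(1 3)(4 7 5)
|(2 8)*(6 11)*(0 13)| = |(0 13)(2 8)(6 11)| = 2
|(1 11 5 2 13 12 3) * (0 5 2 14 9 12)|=10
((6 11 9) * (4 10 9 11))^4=((11)(4 10 9 6))^4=(11)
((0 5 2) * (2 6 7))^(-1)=(0 2 7 6 5)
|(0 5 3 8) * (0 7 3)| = |(0 5)(3 8 7)| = 6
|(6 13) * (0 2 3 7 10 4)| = 6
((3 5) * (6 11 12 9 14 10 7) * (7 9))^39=((3 5)(6 11 12 7)(9 14 10))^39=(14)(3 5)(6 7 12 11)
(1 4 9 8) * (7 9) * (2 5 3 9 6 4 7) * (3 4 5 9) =(1 7 6 5 4 2 9 8) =[0, 7, 9, 3, 2, 4, 5, 6, 1, 8]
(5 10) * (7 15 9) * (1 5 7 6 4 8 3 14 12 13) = (1 5 10 7 15 9 6 4 8 3 14 12 13) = [0, 5, 2, 14, 8, 10, 4, 15, 3, 6, 7, 11, 13, 1, 12, 9]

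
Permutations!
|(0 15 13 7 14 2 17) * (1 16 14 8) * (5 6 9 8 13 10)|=12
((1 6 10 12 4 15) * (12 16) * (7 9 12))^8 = ((1 6 10 16 7 9 12 4 15))^8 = (1 15 4 12 9 7 16 10 6)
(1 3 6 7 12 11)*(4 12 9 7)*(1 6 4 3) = [0, 1, 2, 4, 12, 5, 3, 9, 8, 7, 10, 6, 11] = (3 4 12 11 6)(7 9)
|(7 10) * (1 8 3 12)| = 4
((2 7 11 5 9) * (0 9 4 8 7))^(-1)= ((0 9 2)(4 8 7 11 5))^(-1)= (0 2 9)(4 5 11 7 8)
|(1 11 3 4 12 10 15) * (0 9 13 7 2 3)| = 12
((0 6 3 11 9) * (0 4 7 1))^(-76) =(0 9)(1 11)(3 7)(4 6)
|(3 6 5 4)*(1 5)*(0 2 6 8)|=|(0 2 6 1 5 4 3 8)|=8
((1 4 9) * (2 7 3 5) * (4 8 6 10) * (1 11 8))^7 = (2 5 3 7)(4 9 11 8 6 10)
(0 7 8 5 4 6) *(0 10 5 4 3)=(0 7 8 4 6 10 5 3)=[7, 1, 2, 0, 6, 3, 10, 8, 4, 9, 5]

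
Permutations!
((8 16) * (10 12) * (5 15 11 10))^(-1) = (5 12 10 11 15)(8 16)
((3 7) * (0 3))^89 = ((0 3 7))^89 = (0 7 3)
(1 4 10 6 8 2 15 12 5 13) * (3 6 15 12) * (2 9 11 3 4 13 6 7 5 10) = (1 13)(2 12 10 15 4)(3 7 5 6 8 9 11) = [0, 13, 12, 7, 2, 6, 8, 5, 9, 11, 15, 3, 10, 1, 14, 4]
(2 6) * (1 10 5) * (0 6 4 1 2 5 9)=[6, 10, 4, 3, 1, 2, 5, 7, 8, 0, 9]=(0 6 5 2 4 1 10 9)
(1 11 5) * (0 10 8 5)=[10, 11, 2, 3, 4, 1, 6, 7, 5, 9, 8, 0]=(0 10 8 5 1 11)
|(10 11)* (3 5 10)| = 4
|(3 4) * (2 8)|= |(2 8)(3 4)|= 2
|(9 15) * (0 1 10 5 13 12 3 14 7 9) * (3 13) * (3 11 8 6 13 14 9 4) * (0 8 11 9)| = 14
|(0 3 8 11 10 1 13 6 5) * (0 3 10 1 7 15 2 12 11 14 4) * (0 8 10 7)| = 12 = |(0 7 15 2 12 11 1 13 6 5 3 10)(4 8 14)|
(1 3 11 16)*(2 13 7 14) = [0, 3, 13, 11, 4, 5, 6, 14, 8, 9, 10, 16, 12, 7, 2, 15, 1] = (1 3 11 16)(2 13 7 14)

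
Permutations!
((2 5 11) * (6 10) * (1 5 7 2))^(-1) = ((1 5 11)(2 7)(6 10))^(-1) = (1 11 5)(2 7)(6 10)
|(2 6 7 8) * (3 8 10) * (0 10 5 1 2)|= |(0 10 3 8)(1 2 6 7 5)|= 20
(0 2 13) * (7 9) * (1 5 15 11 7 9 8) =(0 2 13)(1 5 15 11 7 8) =[2, 5, 13, 3, 4, 15, 6, 8, 1, 9, 10, 7, 12, 0, 14, 11]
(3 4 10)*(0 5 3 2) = (0 5 3 4 10 2) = [5, 1, 0, 4, 10, 3, 6, 7, 8, 9, 2]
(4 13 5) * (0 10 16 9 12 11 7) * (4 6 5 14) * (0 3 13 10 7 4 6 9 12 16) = [7, 1, 2, 13, 10, 9, 5, 3, 8, 16, 0, 4, 11, 14, 6, 15, 12] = (0 7 3 13 14 6 5 9 16 12 11 4 10)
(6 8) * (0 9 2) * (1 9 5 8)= [5, 9, 0, 3, 4, 8, 1, 7, 6, 2]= (0 5 8 6 1 9 2)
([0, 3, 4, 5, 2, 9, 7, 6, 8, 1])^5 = [0, 3, 4, 5, 2, 9, 7, 6, 8, 1]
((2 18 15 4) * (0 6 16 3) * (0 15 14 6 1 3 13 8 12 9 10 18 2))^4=(0 4 15 3 1)(6 12 14 8 18 13 10 16 9)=((0 1 3 15 4)(6 16 13 8 12 9 10 18 14))^4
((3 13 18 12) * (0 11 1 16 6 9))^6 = ((0 11 1 16 6 9)(3 13 18 12))^6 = (3 18)(12 13)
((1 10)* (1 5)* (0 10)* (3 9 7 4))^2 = ((0 10 5 1)(3 9 7 4))^2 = (0 5)(1 10)(3 7)(4 9)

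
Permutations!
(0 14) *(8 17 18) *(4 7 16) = (0 14)(4 7 16)(8 17 18) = [14, 1, 2, 3, 7, 5, 6, 16, 17, 9, 10, 11, 12, 13, 0, 15, 4, 18, 8]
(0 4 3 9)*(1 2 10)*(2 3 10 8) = (0 4 10 1 3 9)(2 8) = [4, 3, 8, 9, 10, 5, 6, 7, 2, 0, 1]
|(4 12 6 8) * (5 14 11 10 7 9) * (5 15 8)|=11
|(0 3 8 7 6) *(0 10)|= 6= |(0 3 8 7 6 10)|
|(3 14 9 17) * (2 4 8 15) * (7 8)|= |(2 4 7 8 15)(3 14 9 17)|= 20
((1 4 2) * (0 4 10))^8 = ((0 4 2 1 10))^8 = (0 1 4 10 2)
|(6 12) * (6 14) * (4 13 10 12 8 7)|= |(4 13 10 12 14 6 8 7)|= 8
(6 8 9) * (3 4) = (3 4)(6 8 9) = [0, 1, 2, 4, 3, 5, 8, 7, 9, 6]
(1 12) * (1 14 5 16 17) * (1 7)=[0, 12, 2, 3, 4, 16, 6, 1, 8, 9, 10, 11, 14, 13, 5, 15, 17, 7]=(1 12 14 5 16 17 7)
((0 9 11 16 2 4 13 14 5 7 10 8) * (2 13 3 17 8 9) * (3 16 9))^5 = (0 14 17 16 10 2 5 8 13 3 4 7)(9 11)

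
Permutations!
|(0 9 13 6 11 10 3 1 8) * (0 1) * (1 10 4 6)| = |(0 9 13 1 8 10 3)(4 6 11)| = 21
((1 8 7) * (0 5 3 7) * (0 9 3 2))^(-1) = ((0 5 2)(1 8 9 3 7))^(-1) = (0 2 5)(1 7 3 9 8)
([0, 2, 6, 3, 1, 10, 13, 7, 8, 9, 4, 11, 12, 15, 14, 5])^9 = [0, 2, 6, 3, 1, 10, 13, 7, 8, 9, 4, 11, 12, 15, 14, 5]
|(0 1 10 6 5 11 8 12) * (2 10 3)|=10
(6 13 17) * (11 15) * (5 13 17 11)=(5 13 11 15)(6 17)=[0, 1, 2, 3, 4, 13, 17, 7, 8, 9, 10, 15, 12, 11, 14, 5, 16, 6]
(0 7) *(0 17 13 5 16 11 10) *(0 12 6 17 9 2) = (0 7 9 2)(5 16 11 10 12 6 17 13) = [7, 1, 0, 3, 4, 16, 17, 9, 8, 2, 12, 10, 6, 5, 14, 15, 11, 13]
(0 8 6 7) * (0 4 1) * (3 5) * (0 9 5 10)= [8, 9, 2, 10, 1, 3, 7, 4, 6, 5, 0]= (0 8 6 7 4 1 9 5 3 10)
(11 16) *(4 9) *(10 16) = (4 9)(10 16 11) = [0, 1, 2, 3, 9, 5, 6, 7, 8, 4, 16, 10, 12, 13, 14, 15, 11]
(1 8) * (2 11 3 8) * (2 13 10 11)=[0, 13, 2, 8, 4, 5, 6, 7, 1, 9, 11, 3, 12, 10]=(1 13 10 11 3 8)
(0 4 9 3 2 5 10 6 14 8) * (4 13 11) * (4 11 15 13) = (0 4 9 3 2 5 10 6 14 8)(13 15) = [4, 1, 5, 2, 9, 10, 14, 7, 0, 3, 6, 11, 12, 15, 8, 13]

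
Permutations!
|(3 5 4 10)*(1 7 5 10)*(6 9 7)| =|(1 6 9 7 5 4)(3 10)| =6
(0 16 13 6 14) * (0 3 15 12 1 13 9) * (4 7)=[16, 13, 2, 15, 7, 5, 14, 4, 8, 0, 10, 11, 1, 6, 3, 12, 9]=(0 16 9)(1 13 6 14 3 15 12)(4 7)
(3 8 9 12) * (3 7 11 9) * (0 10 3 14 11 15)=(0 10 3 8 14 11 9 12 7 15)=[10, 1, 2, 8, 4, 5, 6, 15, 14, 12, 3, 9, 7, 13, 11, 0]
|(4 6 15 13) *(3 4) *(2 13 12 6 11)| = |(2 13 3 4 11)(6 15 12)| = 15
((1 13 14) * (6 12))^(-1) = (1 14 13)(6 12)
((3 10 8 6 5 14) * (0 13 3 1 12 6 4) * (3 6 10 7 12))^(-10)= (0 6 14 3 12 8)(1 7 10 4 13 5)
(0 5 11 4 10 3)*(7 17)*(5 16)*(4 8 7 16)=[4, 1, 2, 0, 10, 11, 6, 17, 7, 9, 3, 8, 12, 13, 14, 15, 5, 16]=(0 4 10 3)(5 11 8 7 17 16)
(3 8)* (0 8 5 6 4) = [8, 1, 2, 5, 0, 6, 4, 7, 3] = (0 8 3 5 6 4)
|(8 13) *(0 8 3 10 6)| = 6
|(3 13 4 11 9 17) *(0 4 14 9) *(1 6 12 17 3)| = 12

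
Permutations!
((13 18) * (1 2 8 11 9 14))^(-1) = (1 14 9 11 8 2)(13 18)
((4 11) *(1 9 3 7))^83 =((1 9 3 7)(4 11))^83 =(1 7 3 9)(4 11)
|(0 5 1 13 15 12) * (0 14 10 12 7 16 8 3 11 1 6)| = 24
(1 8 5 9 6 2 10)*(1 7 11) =(1 8 5 9 6 2 10 7 11) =[0, 8, 10, 3, 4, 9, 2, 11, 5, 6, 7, 1]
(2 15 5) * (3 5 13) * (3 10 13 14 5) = (2 15 14 5)(10 13) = [0, 1, 15, 3, 4, 2, 6, 7, 8, 9, 13, 11, 12, 10, 5, 14]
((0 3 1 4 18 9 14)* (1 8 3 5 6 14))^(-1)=((0 5 6 14)(1 4 18 9)(3 8))^(-1)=(0 14 6 5)(1 9 18 4)(3 8)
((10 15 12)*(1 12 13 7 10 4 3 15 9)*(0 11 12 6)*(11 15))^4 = ((0 15 13 7 10 9 1 6)(3 11 12 4))^4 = (0 10)(1 13)(6 7)(9 15)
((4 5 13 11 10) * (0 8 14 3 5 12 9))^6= (0 11 8 10 14 4 3 12 5 9 13)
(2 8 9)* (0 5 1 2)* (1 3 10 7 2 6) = [5, 6, 8, 10, 4, 3, 1, 2, 9, 0, 7] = (0 5 3 10 7 2 8 9)(1 6)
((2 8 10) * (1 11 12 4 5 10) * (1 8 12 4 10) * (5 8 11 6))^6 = (12)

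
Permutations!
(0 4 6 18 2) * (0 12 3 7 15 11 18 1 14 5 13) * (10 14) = (0 4 6 1 10 14 5 13)(2 12 3 7 15 11 18) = [4, 10, 12, 7, 6, 13, 1, 15, 8, 9, 14, 18, 3, 0, 5, 11, 16, 17, 2]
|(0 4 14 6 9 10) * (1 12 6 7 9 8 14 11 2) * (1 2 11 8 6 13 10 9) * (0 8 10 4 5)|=|(0 5)(1 12 13 4 10 8 14 7)|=8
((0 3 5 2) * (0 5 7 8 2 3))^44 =(2 8 7 3 5)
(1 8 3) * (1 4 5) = [0, 8, 2, 4, 5, 1, 6, 7, 3] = (1 8 3 4 5)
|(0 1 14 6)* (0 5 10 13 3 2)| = 9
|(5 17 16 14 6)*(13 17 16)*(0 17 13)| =4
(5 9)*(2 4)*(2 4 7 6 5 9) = (9)(2 7 6 5) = [0, 1, 7, 3, 4, 2, 5, 6, 8, 9]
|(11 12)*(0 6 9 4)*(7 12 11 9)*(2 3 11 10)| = |(0 6 7 12 9 4)(2 3 11 10)| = 12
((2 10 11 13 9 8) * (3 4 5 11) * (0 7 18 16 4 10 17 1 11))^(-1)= (0 5 4 16 18 7)(1 17 2 8 9 13 11)(3 10)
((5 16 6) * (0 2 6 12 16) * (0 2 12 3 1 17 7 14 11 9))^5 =(0 17)(1 9)(2 5 6)(3 11)(7 12)(14 16)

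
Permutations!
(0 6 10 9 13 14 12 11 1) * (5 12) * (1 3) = (0 6 10 9 13 14 5 12 11 3 1) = [6, 0, 2, 1, 4, 12, 10, 7, 8, 13, 9, 3, 11, 14, 5]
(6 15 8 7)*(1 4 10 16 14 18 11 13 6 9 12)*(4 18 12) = (1 18 11 13 6 15 8 7 9 4 10 16 14 12) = [0, 18, 2, 3, 10, 5, 15, 9, 7, 4, 16, 13, 1, 6, 12, 8, 14, 17, 11]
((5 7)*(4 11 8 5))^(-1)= (4 7 5 8 11)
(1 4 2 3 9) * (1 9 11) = (1 4 2 3 11) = [0, 4, 3, 11, 2, 5, 6, 7, 8, 9, 10, 1]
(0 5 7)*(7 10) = (0 5 10 7) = [5, 1, 2, 3, 4, 10, 6, 0, 8, 9, 7]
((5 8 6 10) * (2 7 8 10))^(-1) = (2 6 8 7)(5 10)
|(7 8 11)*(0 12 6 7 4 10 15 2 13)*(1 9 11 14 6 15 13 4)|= |(0 12 15 2 4 10 13)(1 9 11)(6 7 8 14)|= 84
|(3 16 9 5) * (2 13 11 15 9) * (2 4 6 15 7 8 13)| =28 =|(3 16 4 6 15 9 5)(7 8 13 11)|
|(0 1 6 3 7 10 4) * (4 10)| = |(10)(0 1 6 3 7 4)| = 6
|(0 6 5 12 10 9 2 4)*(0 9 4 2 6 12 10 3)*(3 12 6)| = |(12)(0 6 5 10 4 9 3)| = 7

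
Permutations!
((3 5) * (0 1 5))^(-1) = ((0 1 5 3))^(-1) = (0 3 5 1)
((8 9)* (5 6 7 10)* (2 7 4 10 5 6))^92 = (2 5 7)(4 6 10)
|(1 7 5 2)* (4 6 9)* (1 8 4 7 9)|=|(1 9 7 5 2 8 4 6)|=8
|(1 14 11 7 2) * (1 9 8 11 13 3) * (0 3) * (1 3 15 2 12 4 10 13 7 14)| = 12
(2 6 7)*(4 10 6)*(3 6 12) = (2 4 10 12 3 6 7) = [0, 1, 4, 6, 10, 5, 7, 2, 8, 9, 12, 11, 3]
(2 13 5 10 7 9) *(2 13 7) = (2 7 9 13 5 10) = [0, 1, 7, 3, 4, 10, 6, 9, 8, 13, 2, 11, 12, 5]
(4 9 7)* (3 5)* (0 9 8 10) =(0 9 7 4 8 10)(3 5) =[9, 1, 2, 5, 8, 3, 6, 4, 10, 7, 0]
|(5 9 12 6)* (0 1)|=4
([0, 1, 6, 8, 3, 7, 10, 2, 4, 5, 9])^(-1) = (2 7 5 9 10 6)(3 4 8)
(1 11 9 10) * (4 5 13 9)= (1 11 4 5 13 9 10)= [0, 11, 2, 3, 5, 13, 6, 7, 8, 10, 1, 4, 12, 9]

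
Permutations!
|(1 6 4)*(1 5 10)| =|(1 6 4 5 10)| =5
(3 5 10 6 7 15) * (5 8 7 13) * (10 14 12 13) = (3 8 7 15)(5 14 12 13)(6 10) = [0, 1, 2, 8, 4, 14, 10, 15, 7, 9, 6, 11, 13, 5, 12, 3]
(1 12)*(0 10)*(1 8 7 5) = [10, 12, 2, 3, 4, 1, 6, 5, 7, 9, 0, 11, 8] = (0 10)(1 12 8 7 5)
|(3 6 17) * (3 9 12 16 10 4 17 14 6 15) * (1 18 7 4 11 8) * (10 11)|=10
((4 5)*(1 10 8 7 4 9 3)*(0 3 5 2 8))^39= (0 10 1 3)(2 4 7 8)(5 9)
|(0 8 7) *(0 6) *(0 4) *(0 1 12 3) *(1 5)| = |(0 8 7 6 4 5 1 12 3)| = 9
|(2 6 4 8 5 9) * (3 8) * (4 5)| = |(2 6 5 9)(3 8 4)| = 12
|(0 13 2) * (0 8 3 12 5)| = |(0 13 2 8 3 12 5)| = 7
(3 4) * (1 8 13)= (1 8 13)(3 4)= [0, 8, 2, 4, 3, 5, 6, 7, 13, 9, 10, 11, 12, 1]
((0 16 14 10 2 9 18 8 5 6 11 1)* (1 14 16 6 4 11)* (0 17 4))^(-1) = (0 5 8 18 9 2 10 14 11 4 17 1 6)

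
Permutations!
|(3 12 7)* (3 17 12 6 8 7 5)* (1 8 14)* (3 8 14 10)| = 30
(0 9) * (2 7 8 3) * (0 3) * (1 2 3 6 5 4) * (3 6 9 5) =[5, 2, 7, 6, 1, 4, 3, 8, 0, 9] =(9)(0 5 4 1 2 7 8)(3 6)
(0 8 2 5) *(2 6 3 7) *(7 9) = [8, 1, 5, 9, 4, 0, 3, 2, 6, 7] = (0 8 6 3 9 7 2 5)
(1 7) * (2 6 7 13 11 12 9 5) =(1 13 11 12 9 5 2 6 7) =[0, 13, 6, 3, 4, 2, 7, 1, 8, 5, 10, 12, 9, 11]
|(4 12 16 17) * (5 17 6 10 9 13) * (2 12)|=|(2 12 16 6 10 9 13 5 17 4)|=10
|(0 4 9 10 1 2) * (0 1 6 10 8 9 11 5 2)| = 6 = |(0 4 11 5 2 1)(6 10)(8 9)|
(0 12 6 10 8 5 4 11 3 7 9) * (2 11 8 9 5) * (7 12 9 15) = [9, 1, 11, 12, 8, 4, 10, 5, 2, 0, 15, 3, 6, 13, 14, 7] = (0 9)(2 11 3 12 6 10 15 7 5 4 8)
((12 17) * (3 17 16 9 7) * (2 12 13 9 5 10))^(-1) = ((2 12 16 5 10)(3 17 13 9 7))^(-1) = (2 10 5 16 12)(3 7 9 13 17)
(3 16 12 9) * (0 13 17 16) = (0 13 17 16 12 9 3) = [13, 1, 2, 0, 4, 5, 6, 7, 8, 3, 10, 11, 9, 17, 14, 15, 12, 16]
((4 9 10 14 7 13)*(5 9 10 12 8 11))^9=(4 13 7 14 10)(5 11 8 12 9)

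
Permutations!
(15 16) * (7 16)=[0, 1, 2, 3, 4, 5, 6, 16, 8, 9, 10, 11, 12, 13, 14, 7, 15]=(7 16 15)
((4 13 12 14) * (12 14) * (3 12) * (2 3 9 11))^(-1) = (2 11 9 12 3)(4 14 13)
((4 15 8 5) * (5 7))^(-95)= ((4 15 8 7 5))^(-95)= (15)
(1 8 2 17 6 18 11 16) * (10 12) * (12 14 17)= (1 8 2 12 10 14 17 6 18 11 16)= [0, 8, 12, 3, 4, 5, 18, 7, 2, 9, 14, 16, 10, 13, 17, 15, 1, 6, 11]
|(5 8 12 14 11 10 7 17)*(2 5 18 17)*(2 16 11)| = 20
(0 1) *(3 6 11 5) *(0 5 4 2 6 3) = [1, 5, 6, 3, 2, 0, 11, 7, 8, 9, 10, 4] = (0 1 5)(2 6 11 4)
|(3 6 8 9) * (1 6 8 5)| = 3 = |(1 6 5)(3 8 9)|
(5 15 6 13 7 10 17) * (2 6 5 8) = (2 6 13 7 10 17 8)(5 15) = [0, 1, 6, 3, 4, 15, 13, 10, 2, 9, 17, 11, 12, 7, 14, 5, 16, 8]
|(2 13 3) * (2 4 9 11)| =6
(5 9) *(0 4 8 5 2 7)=(0 4 8 5 9 2 7)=[4, 1, 7, 3, 8, 9, 6, 0, 5, 2]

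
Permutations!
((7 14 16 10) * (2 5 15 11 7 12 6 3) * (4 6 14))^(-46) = (2 15 7 6)(3 5 11 4)(10 14)(12 16)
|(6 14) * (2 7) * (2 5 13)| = 4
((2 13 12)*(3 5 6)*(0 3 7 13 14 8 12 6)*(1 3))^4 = (14)(6 7 13)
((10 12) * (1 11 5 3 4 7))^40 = ((1 11 5 3 4 7)(10 12))^40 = (12)(1 4 5)(3 11 7)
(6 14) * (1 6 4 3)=(1 6 14 4 3)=[0, 6, 2, 1, 3, 5, 14, 7, 8, 9, 10, 11, 12, 13, 4]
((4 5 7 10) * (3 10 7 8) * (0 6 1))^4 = (0 6 1)(3 8 5 4 10) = ((0 6 1)(3 10 4 5 8))^4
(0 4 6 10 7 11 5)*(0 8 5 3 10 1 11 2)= [4, 11, 0, 10, 6, 8, 1, 2, 5, 9, 7, 3]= (0 4 6 1 11 3 10 7 2)(5 8)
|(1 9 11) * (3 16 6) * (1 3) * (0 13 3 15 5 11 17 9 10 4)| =24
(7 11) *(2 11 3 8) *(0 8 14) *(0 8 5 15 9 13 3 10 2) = (0 5 15 9 13 3 14 8)(2 11 7 10) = [5, 1, 11, 14, 4, 15, 6, 10, 0, 13, 2, 7, 12, 3, 8, 9]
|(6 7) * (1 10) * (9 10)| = |(1 9 10)(6 7)| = 6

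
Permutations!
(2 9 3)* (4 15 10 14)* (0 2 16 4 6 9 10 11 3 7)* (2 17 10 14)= (0 17 10 2 14 6 9 7)(3 16 4 15 11)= [17, 1, 14, 16, 15, 5, 9, 0, 8, 7, 2, 3, 12, 13, 6, 11, 4, 10]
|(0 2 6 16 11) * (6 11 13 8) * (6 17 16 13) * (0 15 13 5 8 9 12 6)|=|(0 2 11 15 13 9 12 6 5 8 17 16)|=12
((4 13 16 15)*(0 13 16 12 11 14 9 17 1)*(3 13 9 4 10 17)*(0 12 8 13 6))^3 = (0 6 3 9)(1 14 15)(4 10 12)(8 13)(11 16 17)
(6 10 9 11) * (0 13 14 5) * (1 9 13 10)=(0 10 13 14 5)(1 9 11 6)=[10, 9, 2, 3, 4, 0, 1, 7, 8, 11, 13, 6, 12, 14, 5]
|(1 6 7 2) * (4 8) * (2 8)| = |(1 6 7 8 4 2)| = 6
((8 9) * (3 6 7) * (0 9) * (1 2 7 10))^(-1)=(0 8 9)(1 10 6 3 7 2)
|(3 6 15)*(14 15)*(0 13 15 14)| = |(0 13 15 3 6)| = 5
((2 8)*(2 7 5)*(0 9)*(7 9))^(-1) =(0 9 8 2 5 7)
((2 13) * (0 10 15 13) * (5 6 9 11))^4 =(0 2 13 15 10)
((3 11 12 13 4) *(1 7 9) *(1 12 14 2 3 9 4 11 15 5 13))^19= (1 12 9 4 7)(2 11 5 3 14 13 15)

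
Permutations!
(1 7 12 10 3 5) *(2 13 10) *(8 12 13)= [0, 7, 8, 5, 4, 1, 6, 13, 12, 9, 3, 11, 2, 10]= (1 7 13 10 3 5)(2 8 12)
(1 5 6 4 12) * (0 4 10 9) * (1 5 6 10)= [4, 6, 2, 3, 12, 10, 1, 7, 8, 0, 9, 11, 5]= (0 4 12 5 10 9)(1 6)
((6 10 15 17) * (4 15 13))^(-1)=(4 13 10 6 17 15)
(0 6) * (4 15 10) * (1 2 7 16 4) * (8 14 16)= (0 6)(1 2 7 8 14 16 4 15 10)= [6, 2, 7, 3, 15, 5, 0, 8, 14, 9, 1, 11, 12, 13, 16, 10, 4]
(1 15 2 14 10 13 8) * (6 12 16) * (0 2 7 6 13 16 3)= [2, 15, 14, 0, 4, 5, 12, 6, 1, 9, 16, 11, 3, 8, 10, 7, 13]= (0 2 14 10 16 13 8 1 15 7 6 12 3)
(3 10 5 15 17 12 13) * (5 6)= [0, 1, 2, 10, 4, 15, 5, 7, 8, 9, 6, 11, 13, 3, 14, 17, 16, 12]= (3 10 6 5 15 17 12 13)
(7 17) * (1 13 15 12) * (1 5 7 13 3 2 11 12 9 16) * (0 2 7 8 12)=[2, 3, 11, 7, 4, 8, 6, 17, 12, 16, 10, 0, 5, 15, 14, 9, 1, 13]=(0 2 11)(1 3 7 17 13 15 9 16)(5 8 12)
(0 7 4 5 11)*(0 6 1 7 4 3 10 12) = (0 4 5 11 6 1 7 3 10 12) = [4, 7, 2, 10, 5, 11, 1, 3, 8, 9, 12, 6, 0]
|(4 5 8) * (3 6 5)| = 5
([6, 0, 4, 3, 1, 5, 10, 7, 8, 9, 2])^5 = (0 1 4 2 10 6)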